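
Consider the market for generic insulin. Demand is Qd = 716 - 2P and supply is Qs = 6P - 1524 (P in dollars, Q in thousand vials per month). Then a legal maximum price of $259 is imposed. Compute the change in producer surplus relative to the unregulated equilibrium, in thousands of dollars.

In a free market, 716 - 2P = 6P - 1524 gives the equilibrium P* = 280, Q* = 156.
Since 259 < 280, the ceiling is binding.
At P = 259: Qd = 716 - 2·259 = 198 and Qs = 6·259 - 1524 = 30.
Producer surplus without the control is ½ · (280 - 254) · 156 = 2028.
With the ceiling, producers sell 30 units at 259, so PS = ½ · (259 - 254) · 30 = 75.
Change in producer surplus = 75 - 2028 = -1953.

-1953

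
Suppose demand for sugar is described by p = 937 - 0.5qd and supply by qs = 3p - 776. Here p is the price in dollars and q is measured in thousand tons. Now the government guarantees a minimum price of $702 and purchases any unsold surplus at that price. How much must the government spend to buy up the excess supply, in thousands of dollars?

603720

Rearranging demand gives qd = 1874 - 2p. Without the control the market clears where 1874 - 2p = 3p - 776, i.e. p* = 530 and q* = 814.
The floor of 702 is above the equilibrium price 530, so it binds.
At p = 702: qd = 1874 - 2·702 = 470 and qs = 3·702 - 776 = 1330.
Surplus = qs - qd = 860.
Government expenditure = surplus × support price = 860 × 702 = 603720.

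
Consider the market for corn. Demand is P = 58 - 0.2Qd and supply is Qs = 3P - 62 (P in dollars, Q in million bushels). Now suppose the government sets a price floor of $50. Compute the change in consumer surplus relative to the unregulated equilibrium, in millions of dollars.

-330

Rearranging demand gives Qd = 290 - 5P. Equilibrium: 290 - 5P = 3P - 62, so 352 = 8P and P* = 44, Q* = 70.
The floor of 50 is above the equilibrium price 44, so it binds.
At P = 50: Qd = 290 - 5·50 = 40 and Qs = 3·50 - 62 = 88.
Consumer surplus without the control is ½ · (58 - 44) · 70 = 490.
With the floor, consumers buy 40 units at 50, so CS = ½ · (58 - 50) · 40 = 160.
Change in consumer surplus = 160 - 490 = -330.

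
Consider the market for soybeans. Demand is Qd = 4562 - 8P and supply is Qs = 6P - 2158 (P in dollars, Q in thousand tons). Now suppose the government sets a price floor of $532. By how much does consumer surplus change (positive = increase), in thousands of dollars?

Equilibrium: 4562 - 8P = 6P - 2158, so 6720 = 14P and P* = 480, Q* = 722.
Since 532 > 480, the floor is binding.
At P = 532: Qd = 4562 - 8·532 = 306 and Qs = 6·532 - 2158 = 1034.
Consumer surplus without the control is ½ · (570.25 - 480) · 722 = 32580.25.
With the floor, consumers buy 306 units at 532, so CS = ½ · (570.25 - 532) · 306 = 5852.25.
Change in consumer surplus = 5852.25 - 32580.25 = -26728.

-26728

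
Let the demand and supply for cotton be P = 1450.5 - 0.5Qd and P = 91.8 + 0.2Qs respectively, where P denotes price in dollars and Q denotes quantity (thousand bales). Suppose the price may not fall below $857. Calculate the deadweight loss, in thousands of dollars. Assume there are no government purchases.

Rearranging demand gives Qd = 2901 - 2P; rearranging supply gives Qs = 5P - 459. Equilibrium: 2901 - 2P = 5P - 459, so 3360 = 7P and P* = 480, Q* = 1941.
Because the floor (857) lies above the market-clearing price, it is binding.
At P = 857: Qd = 2901 - 2·857 = 1187 and Qs = 5·857 - 459 = 3826.
Quantity traded falls to 1187. At Q = 1187 the demand price is (2901 - 1187)/2 = 857 and the supply price is (459 + 1187)/5 = 329.2.
Deadweight loss = ½ · (857 - 329.2) · (1941 - 1187) = ½ · 527.8 · 754 = 198980.6.

198980.6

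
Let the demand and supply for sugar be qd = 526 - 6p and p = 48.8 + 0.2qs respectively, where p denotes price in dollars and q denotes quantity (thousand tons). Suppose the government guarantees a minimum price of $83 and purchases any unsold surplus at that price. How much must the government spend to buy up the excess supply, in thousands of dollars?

11869

Rearranging supply gives qs = 5p - 244. Without the control the market clears where 526 - 6p = 5p - 244, i.e. p* = 70 and q* = 106.
The floor of 83 is above the equilibrium price 70, so it binds.
At p = 83: qd = 526 - 6·83 = 28 and qs = 5·83 - 244 = 171.
Surplus = qs - qd = 143.
Government expenditure = surplus × support price = 143 × 83 = 11869.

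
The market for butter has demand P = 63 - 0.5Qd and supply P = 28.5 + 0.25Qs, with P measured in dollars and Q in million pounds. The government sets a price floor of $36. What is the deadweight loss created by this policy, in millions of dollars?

0

Rearranging demand gives Qd = 126 - 2P; rearranging supply gives Qs = 4P - 114. Equilibrium: 126 - 2P = 4P - 114, so 240 = 6P and P* = 40, Q* = 46.
Since 36 is below P* = 40, the floor does not bind and the free-market outcome prevails.
Since the control does not bind, no trades are prevented and deadweight loss is zero.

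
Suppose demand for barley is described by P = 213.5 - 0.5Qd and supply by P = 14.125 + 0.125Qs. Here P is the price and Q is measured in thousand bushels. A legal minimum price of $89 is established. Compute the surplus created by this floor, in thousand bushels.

350

Rearranging demand gives Qd = 427 - 2P; rearranging supply gives Qs = 8P - 113. Equilibrium: 427 - 2P = 8P - 113, so 540 = 10P and P* = 54, Q* = 319.
The floor of 89 is above the equilibrium price 54, so it binds.
At P = 89: Qd = 427 - 2·89 = 249 and Qs = 8·89 - 113 = 599.
Surplus = Qs - Qd = 599 - 249 = 350.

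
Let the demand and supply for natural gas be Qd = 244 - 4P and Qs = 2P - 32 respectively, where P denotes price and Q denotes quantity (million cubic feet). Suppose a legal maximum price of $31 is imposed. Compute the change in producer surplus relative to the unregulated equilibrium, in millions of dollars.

-675

Without the control the market clears where 244 - 4P = 2P - 32, i.e. P* = 46 and Q* = 60.
The ceiling of 31 is below the equilibrium price 46, so it binds.
At P = 31: Qd = 244 - 4·31 = 120 and Qs = 2·31 - 32 = 30.
Producer surplus without the control is ½ · (46 - 16) · 60 = 900.
With the ceiling, producers sell 30 units at 31, so PS = ½ · (31 - 16) · 30 = 225.
Change in producer surplus = 225 - 900 = -675.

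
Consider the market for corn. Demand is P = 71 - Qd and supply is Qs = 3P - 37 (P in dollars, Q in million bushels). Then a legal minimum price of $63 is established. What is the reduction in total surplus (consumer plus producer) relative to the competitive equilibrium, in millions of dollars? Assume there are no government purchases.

864

Rearranging demand gives Qd = 71 - P. In a free market, 71 - P = 3P - 37 gives the equilibrium P* = 27, Q* = 44.
Since 63 > 27, the floor is binding.
At P = 63: Qd = 71 - 63 = 8 and Qs = 3·63 - 37 = 152.
Quantity traded falls to 8. At Q = 8 the demand price is 71 - 8 = 63 and the supply price is (37 + 8)/3 = 15.
Deadweight loss = ½ · (63 - 15) · (44 - 8) = ½ · 48 · 36 = 864.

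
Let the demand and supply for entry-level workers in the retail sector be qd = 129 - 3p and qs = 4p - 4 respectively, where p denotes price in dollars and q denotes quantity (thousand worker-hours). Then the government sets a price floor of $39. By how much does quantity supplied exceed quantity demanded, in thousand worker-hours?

140

Without the control the market clears where 129 - 3p = 4p - 4, i.e. p* = 19 and q* = 72.
Since 39 > 19, the floor is binding.
At p = 39: qd = 129 - 3·39 = 12 and qs = 4·39 - 4 = 152.
Surplus = qs - qd = 152 - 12 = 140.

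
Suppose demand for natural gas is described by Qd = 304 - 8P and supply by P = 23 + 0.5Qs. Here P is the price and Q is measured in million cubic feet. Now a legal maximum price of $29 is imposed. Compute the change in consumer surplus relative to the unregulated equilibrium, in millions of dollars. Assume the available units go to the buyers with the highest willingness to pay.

63

Rearranging supply gives Qs = 2P - 46. In a free market, 304 - 8P = 2P - 46 gives the equilibrium P* = 35, Q* = 24.
Since 29 < 35, the ceiling is binding.
At P = 29: Qd = 304 - 8·29 = 72 and Qs = 2·29 - 46 = 12.
Consumer surplus without the control is ½ · (38 - 35) · 24 = 36.
With the ceiling, 12 units are sold at 29 (assume they go to the highest-value buyers). The demand price at Q = 12 is 36.5, so CS = ½ · [(38 - 29) + (36.5 - 29)] · 12 = 99.
Change in consumer surplus = 99 - 36 = 63.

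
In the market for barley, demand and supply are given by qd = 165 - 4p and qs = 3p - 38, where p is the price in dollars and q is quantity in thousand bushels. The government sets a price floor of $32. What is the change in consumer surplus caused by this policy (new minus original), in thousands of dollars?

Equilibrium: 165 - 4p = 3p - 38, so 203 = 7p and p* = 29, q* = 49.
The floor of 32 is above the equilibrium price 29, so it binds.
At p = 32: qd = 165 - 4·32 = 37 and qs = 3·32 - 38 = 58.
Consumer surplus without the control is ½ · (41.25 - 29) · 49 = 300.125.
With the floor, consumers buy 37 units at 32, so CS = ½ · (41.25 - 32) · 37 = 171.125.
Change in consumer surplus = 171.125 - 300.125 = -129.

-129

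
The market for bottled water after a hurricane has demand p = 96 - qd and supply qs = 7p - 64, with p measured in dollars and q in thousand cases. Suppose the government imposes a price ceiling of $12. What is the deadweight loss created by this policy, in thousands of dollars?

Rearranging demand gives qd = 96 - p. Equilibrium: 96 - p = 7p - 64, so 160 = 8p and p* = 20, q* = 76.
The ceiling of 12 is below the equilibrium price 20, so it binds.
At p = 12: qd = 96 - 12 = 84 and qs = 7·12 - 64 = 20.
Quantity traded falls to 20. At q = 20 the demand price is 96 - 20 = 76 and the supply price is (64 + 20)/7 = 12.
Deadweight loss = ½ · (76 - 12) · (76 - 20) = ½ · 64 · 56 = 1792.

1792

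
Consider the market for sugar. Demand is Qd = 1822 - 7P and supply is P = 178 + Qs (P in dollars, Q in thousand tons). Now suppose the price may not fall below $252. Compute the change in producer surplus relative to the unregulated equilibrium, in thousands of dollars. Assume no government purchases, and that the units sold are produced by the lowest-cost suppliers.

Rearranging supply gives Qs = P - 178. Without the control the market clears where 1822 - 7P = P - 178, i.e. P* = 250 and Q* = 72.
The floor of 252 is above the equilibrium price 250, so it binds.
At P = 252: Qd = 1822 - 7·252 = 58 and Qs = 252 - 178 = 74.
Producer surplus without the control is ½ · (250 - 178) · 72 = 2592.
With the floor, 58 units are sold at 252. The supply price at Q = 58 is 236, so PS = ½ · [(252 - 178) + (252 - 236)] · 58 = 2610.
Change in producer surplus = 2610 - 2592 = 18.

18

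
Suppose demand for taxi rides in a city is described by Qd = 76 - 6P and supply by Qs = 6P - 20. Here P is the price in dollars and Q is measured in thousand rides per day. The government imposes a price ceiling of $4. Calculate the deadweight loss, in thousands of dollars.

96

Equilibrium: 76 - 6P = 6P - 20, so 96 = 12P and P* = 8, Q* = 28.
Since 4 < 8, the ceiling is binding.
At P = 4: Qd = 76 - 6·4 = 52 and Qs = 6·4 - 20 = 4.
Quantity traded falls to 4. At Q = 4 the demand price is (76 - 4)/6 = 12 and the supply price is (20 + 4)/6 = 4.
Deadweight loss = ½ · (12 - 4) · (28 - 4) = ½ · 8 · 24 = 96.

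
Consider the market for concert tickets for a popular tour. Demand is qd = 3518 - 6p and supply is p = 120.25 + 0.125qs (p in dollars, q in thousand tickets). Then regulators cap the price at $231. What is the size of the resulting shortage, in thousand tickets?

1246

Rearranging supply gives qs = 8p - 962. Without the control the market clears where 3518 - 6p = 8p - 962, i.e. p* = 320 and q* = 1598.
Since 231 < 320, the ceiling is binding.
At p = 231: qd = 3518 - 6·231 = 2132 and qs = 8·231 - 962 = 886.
Shortage = qd - qs = 2132 - 886 = 1246.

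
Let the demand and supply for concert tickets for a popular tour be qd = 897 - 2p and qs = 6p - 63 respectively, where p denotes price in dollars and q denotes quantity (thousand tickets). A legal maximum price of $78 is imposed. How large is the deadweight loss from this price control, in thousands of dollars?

Without the control the market clears where 897 - 2p = 6p - 63, i.e. p* = 120 and q* = 657.
The ceiling of 78 is below the equilibrium price 120, so it binds.
At p = 78: qd = 897 - 2·78 = 741 and qs = 6·78 - 63 = 405.
Quantity traded falls to 405. At q = 405 the demand price is (897 - 405)/2 = 246 and the supply price is (63 + 405)/6 = 78.
Deadweight loss = ½ · (246 - 78) · (657 - 405) = ½ · 168 · 252 = 21168.

21168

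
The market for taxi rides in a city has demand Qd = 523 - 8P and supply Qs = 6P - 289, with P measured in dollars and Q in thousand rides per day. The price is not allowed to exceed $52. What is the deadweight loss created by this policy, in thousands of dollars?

Setting quantity demanded equal to quantity supplied, 523 - 8P = 6P - 289, gives P* = 58 and Q* = 59.
Because the ceiling (52) lies below the market-clearing price, it is binding.
At P = 52: Qd = 523 - 8·52 = 107 and Qs = 6·52 - 289 = 23.
Quantity traded falls to 23. At Q = 23 the demand price is (523 - 23)/8 = 62.5 and the supply price is (289 + 23)/6 = 52.
Deadweight loss = ½ · (62.5 - 52) · (59 - 23) = ½ · 10.5 · 36 = 189.

189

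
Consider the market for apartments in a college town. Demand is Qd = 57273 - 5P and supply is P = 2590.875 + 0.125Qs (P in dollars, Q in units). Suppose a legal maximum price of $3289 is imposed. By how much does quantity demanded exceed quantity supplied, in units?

Rearranging supply gives Qs = 8P - 20727. Setting quantity demanded equal to quantity supplied, 57273 - 5P = 8P - 20727, gives P* = 6000 and Q* = 27273.
The ceiling of 3289 is below the equilibrium price 6000, so it binds.
At P = 3289: Qd = 57273 - 5·3289 = 40828 and Qs = 8·3289 - 20727 = 5585.
Shortage = Qd - Qs = 40828 - 5585 = 35243.

35243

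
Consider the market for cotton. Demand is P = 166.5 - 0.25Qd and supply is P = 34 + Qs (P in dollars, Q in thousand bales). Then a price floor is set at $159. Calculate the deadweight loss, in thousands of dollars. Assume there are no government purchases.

Rearranging demand gives Qd = 666 - 4P; rearranging supply gives Qs = P - 34. Setting quantity demanded equal to quantity supplied, 666 - 4P = P - 34, gives P* = 140 and Q* = 106.
The floor of 159 is above the equilibrium price 140, so it binds.
At P = 159: Qd = 666 - 4·159 = 30 and Qs = 159 - 34 = 125.
Quantity traded falls to 30. At Q = 30 the demand price is (666 - 30)/4 = 159 and the supply price is 34 + 30 = 64.
Deadweight loss = ½ · (159 - 64) · (106 - 30) = ½ · 95 · 76 = 3610.

3610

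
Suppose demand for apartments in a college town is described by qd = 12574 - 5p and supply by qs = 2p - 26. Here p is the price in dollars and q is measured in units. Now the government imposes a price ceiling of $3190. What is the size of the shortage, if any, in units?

Equilibrium: 12574 - 5p = 2p - 26, so 12600 = 7p and p* = 1800, q* = 3574.
Since 3190 is above p* = 1800, the ceiling does not bind and the free-market outcome prevails.
Since the control does not bind, there is no shortage.

0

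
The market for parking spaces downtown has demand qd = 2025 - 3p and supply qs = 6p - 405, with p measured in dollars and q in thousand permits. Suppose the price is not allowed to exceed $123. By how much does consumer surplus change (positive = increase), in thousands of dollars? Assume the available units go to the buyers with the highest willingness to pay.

In a free market, 2025 - 3p = 6p - 405 gives the equilibrium p* = 270, q* = 1215.
Since 123 < 270, the ceiling is binding.
At p = 123: qd = 2025 - 3·123 = 1656 and qs = 6·123 - 405 = 333.
Consumer surplus without the control is ½ · (675 - 270) · 1215 = 246037.5.
With the ceiling, 333 units are sold at 123 (assume they go to the highest-value buyers). The demand price at q = 333 is 564, so CS = ½ · [(675 - 123) + (564 - 123)] · 333 = 165334.5.
Change in consumer surplus = 165334.5 - 246037.5 = -80703.

-80703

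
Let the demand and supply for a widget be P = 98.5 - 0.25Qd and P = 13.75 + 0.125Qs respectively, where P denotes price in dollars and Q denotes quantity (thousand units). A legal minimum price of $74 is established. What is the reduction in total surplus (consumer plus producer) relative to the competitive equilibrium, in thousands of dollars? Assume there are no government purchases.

3072

Rearranging demand gives Qd = 394 - 4P; rearranging supply gives Qs = 8P - 110. Equilibrium: 394 - 4P = 8P - 110, so 504 = 12P and P* = 42, Q* = 226.
The floor of 74 is above the equilibrium price 42, so it binds.
At P = 74: Qd = 394 - 4·74 = 98 and Qs = 8·74 - 110 = 482.
Quantity traded falls to 98. At Q = 98 the demand price is (394 - 98)/4 = 74 and the supply price is (110 + 98)/8 = 26.
Deadweight loss = ½ · (74 - 26) · (226 - 98) = ½ · 48 · 128 = 3072.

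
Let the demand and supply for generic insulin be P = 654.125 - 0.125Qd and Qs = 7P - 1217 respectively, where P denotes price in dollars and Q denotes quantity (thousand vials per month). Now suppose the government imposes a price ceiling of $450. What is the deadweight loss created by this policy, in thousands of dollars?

0

Rearranging demand gives Qd = 5233 - 8P. Equilibrium: 5233 - 8P = 7P - 1217, so 6450 = 15P and P* = 430, Q* = 1793.
The ceiling of 450 is above the equilibrium price 430, so it is not binding; the market clears at P* = 430, Q* = 1793.
Since the control does not bind, no trades are prevented and deadweight loss is zero.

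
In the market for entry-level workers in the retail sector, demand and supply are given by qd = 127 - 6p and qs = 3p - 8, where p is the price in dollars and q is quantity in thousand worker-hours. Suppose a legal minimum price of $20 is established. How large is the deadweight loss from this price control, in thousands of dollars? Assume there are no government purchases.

In a free market, 127 - 6p = 3p - 8 gives the equilibrium p* = 15, q* = 37.
Since 20 > 15, the floor is binding.
At p = 20: qd = 127 - 6·20 = 7 and qs = 3·20 - 8 = 52.
Quantity traded falls to 7. At q = 7 the demand price is (127 - 7)/6 = 20 and the supply price is (8 + 7)/3 = 5.
Deadweight loss = ½ · (20 - 5) · (37 - 7) = ½ · 15 · 30 = 225.

225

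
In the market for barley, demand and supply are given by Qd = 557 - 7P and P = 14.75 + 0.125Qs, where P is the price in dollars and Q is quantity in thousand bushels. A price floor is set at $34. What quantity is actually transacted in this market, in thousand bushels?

Rearranging supply gives Qs = 8P - 118. Equilibrium: 557 - 7P = 8P - 118, so 675 = 15P and P* = 45, Q* = 242.
Since 34 is below P* = 45, the floor does not bind and the free-market outcome prevails.

242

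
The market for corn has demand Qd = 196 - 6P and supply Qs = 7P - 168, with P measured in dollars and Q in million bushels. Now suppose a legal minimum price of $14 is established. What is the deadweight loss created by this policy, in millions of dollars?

In a free market, 196 - 6P = 7P - 168 gives the equilibrium P* = 28, Q* = 28.
The floor of 14 is below the equilibrium price 28, so it is not binding; the market clears at P* = 28, Q* = 28.
Since the control does not bind, no trades are prevented and deadweight loss is zero.

0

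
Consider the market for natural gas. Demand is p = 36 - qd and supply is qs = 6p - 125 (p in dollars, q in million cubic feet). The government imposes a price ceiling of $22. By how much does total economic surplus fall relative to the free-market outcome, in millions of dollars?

Rearranging demand gives qd = 36 - p. Without the control the market clears where 36 - p = 6p - 125, i.e. p* = 23 and q* = 13.
Since 22 < 23, the ceiling is binding.
At p = 22: qd = 36 - 22 = 14 and qs = 6·22 - 125 = 7.
Quantity traded falls to 7. At q = 7 the demand price is 36 - 7 = 29 and the supply price is (125 + 7)/6 = 22.
Deadweight loss = ½ · (29 - 22) · (13 - 7) = ½ · 7 · 6 = 21.

21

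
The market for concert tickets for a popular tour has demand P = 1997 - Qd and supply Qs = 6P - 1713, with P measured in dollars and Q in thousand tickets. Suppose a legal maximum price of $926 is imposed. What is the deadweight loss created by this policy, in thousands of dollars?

0

Rearranging demand gives Qd = 1997 - P. In a free market, 1997 - P = 6P - 1713 gives the equilibrium P* = 530, Q* = 1467.
The ceiling of 926 is above the equilibrium price 530, so it is not binding; the market clears at P* = 530, Q* = 1467.
Since the control does not bind, no trades are prevented and deadweight loss is zero.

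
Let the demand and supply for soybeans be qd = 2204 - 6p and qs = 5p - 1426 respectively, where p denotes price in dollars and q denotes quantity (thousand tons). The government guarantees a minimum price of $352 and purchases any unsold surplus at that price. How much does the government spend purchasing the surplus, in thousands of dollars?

85184

Without the control the market clears where 2204 - 6p = 5p - 1426, i.e. p* = 330 and q* = 224.
Since 352 > 330, the floor is binding.
At p = 352: qd = 2204 - 6·352 = 92 and qs = 5·352 - 1426 = 334.
Surplus = qs - qd = 242.
Government expenditure = surplus × support price = 242 × 352 = 85184.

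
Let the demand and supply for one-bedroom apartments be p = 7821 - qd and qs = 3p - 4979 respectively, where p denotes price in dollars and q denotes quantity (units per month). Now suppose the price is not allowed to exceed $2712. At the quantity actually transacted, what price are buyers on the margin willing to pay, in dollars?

Rearranging demand gives qd = 7821 - p. Equilibrium: 7821 - p = 3p - 4979, so 12800 = 4p and p* = 3200, q* = 4621.
Since 2712 < 3200, the ceiling is binding.
At p = 2712: qd = 7821 - 2712 = 5109 and qs = 3·2712 - 4979 = 3157.
Only 3157 units reach the market. On the demand curve, the marginal buyer's willingness to pay at q = 3157 is (7821 - 3157) = 4664.

4664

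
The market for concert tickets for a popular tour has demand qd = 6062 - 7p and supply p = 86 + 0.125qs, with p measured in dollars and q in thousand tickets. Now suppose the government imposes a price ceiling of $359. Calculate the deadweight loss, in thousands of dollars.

Rearranging supply gives qs = 8p - 688. Equilibrium: 6062 - 7p = 8p - 688, so 6750 = 15p and p* = 450, q* = 2912.
Because the ceiling (359) lies below the market-clearing price, it is binding.
At p = 359: qd = 6062 - 7·359 = 3549 and qs = 8·359 - 688 = 2184.
Quantity traded falls to 2184. At q = 2184 the demand price is (6062 - 2184)/7 = 554 and the supply price is (688 + 2184)/8 = 359.
Deadweight loss = ½ · (554 - 359) · (2912 - 2184) = ½ · 195 · 728 = 70980.

70980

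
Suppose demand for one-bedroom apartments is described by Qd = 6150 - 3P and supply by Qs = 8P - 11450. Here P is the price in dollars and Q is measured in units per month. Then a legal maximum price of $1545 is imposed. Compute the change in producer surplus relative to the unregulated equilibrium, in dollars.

Setting quantity demanded equal to quantity supplied, 6150 - 3P = 8P - 11450, gives P* = 1600 and Q* = 1350.
Because the ceiling (1545) lies below the market-clearing price, it is binding.
At P = 1545: Qd = 6150 - 3·1545 = 1515 and Qs = 8·1545 - 11450 = 910.
Producer surplus without the control is ½ · (1600 - 1431.25) · 1350 = 113906.25.
With the ceiling, producers sell 910 units at 1545, so PS = ½ · (1545 - 1431.25) · 910 = 51756.25.
Change in producer surplus = 51756.25 - 113906.25 = -62150.

-62150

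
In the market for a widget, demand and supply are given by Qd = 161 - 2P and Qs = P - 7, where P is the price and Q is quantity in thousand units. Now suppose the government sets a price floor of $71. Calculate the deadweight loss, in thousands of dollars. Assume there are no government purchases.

Setting quantity demanded equal to quantity supplied, 161 - 2P = P - 7, gives P* = 56 and Q* = 49.
The floor of 71 is above the equilibrium price 56, so it binds.
At P = 71: Qd = 161 - 2·71 = 19 and Qs = 71 - 7 = 64.
Quantity traded falls to 19. At Q = 19 the demand price is (161 - 19)/2 = 71 and the supply price is 7 + 19 = 26.
Deadweight loss = ½ · (71 - 26) · (49 - 19) = ½ · 45 · 30 = 675.

675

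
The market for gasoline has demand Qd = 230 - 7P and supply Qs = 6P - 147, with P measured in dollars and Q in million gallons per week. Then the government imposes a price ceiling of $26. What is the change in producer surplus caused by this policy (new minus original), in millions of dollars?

Setting quantity demanded equal to quantity supplied, 230 - 7P = 6P - 147, gives P* = 29 and Q* = 27.
Because the ceiling (26) lies below the market-clearing price, it is binding.
At P = 26: Qd = 230 - 7·26 = 48 and Qs = 6·26 - 147 = 9.
Producer surplus without the control is ½ · (29 - 24.5) · 27 = 60.75.
With the ceiling, producers sell 9 units at 26, so PS = ½ · (26 - 24.5) · 9 = 6.75.
Change in producer surplus = 6.75 - 60.75 = -54.

-54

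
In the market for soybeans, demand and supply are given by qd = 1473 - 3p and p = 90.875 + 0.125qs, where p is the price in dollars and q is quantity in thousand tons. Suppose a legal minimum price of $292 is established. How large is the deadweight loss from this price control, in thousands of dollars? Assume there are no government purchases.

Rearranging supply gives qs = 8p - 727. In a free market, 1473 - 3p = 8p - 727 gives the equilibrium p* = 200, q* = 873.
Since 292 > 200, the floor is binding.
At p = 292: qd = 1473 - 3·292 = 597 and qs = 8·292 - 727 = 1609.
Quantity traded falls to 597. At q = 597 the demand price is (1473 - 597)/3 = 292 and the supply price is (727 + 597)/8 = 165.5.
Deadweight loss = ½ · (292 - 165.5) · (873 - 597) = ½ · 126.5 · 276 = 17457.

17457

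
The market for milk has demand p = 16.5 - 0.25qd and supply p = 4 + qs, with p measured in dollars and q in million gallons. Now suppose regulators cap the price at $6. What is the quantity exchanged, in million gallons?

2

Rearranging demand gives qd = 66 - 4p; rearranging supply gives qs = p - 4. Without the control the market clears where 66 - 4p = p - 4, i.e. p* = 14 and q* = 10.
The ceiling of 6 is below the equilibrium price 14, so it binds.
At p = 6: qd = 66 - 4·6 = 42 and qs = 6 - 4 = 2.
The quantity actually transacted is the short side, supply: 2.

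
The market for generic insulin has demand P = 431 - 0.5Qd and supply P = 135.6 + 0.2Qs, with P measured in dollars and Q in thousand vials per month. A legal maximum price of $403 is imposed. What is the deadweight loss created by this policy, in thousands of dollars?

0

Rearranging demand gives Qd = 862 - 2P; rearranging supply gives Qs = 5P - 678. In a free market, 862 - 2P = 5P - 678 gives the equilibrium P* = 220, Q* = 422.
The ceiling of 403 is above the equilibrium price 220, so it is not binding; the market clears at P* = 220, Q* = 422.
Since the control does not bind, no trades are prevented and deadweight loss is zero.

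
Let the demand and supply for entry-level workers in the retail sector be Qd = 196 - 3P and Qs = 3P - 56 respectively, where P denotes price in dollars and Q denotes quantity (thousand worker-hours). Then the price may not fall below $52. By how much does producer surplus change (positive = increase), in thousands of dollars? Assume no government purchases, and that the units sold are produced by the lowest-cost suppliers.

In a free market, 196 - 3P = 3P - 56 gives the equilibrium P* = 42, Q* = 70.
The floor of 52 is above the equilibrium price 42, so it binds.
At P = 52: Qd = 196 - 3·52 = 40 and Qs = 3·52 - 56 = 100.
Producer surplus without the control is ½ · (42 - 56/3) · 70 = 2450/3.
With the floor, 40 units are sold at 52. The supply price at Q = 40 is 32, so PS = ½ · [(52 - 56/3) + (52 - 32)] · 40 = 3200/3.
Change in producer surplus = 3200/3 - 2450/3 = 250.

250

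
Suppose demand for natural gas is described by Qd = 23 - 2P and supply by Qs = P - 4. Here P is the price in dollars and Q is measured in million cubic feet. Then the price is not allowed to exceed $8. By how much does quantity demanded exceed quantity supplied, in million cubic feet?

Setting quantity demanded equal to quantity supplied, 23 - 2P = P - 4, gives P* = 9 and Q* = 5.
Since 8 < 9, the ceiling is binding.
At P = 8: Qd = 23 - 2·8 = 7 and Qs = 8 - 4 = 4.
Shortage = Qd - Qs = 7 - 4 = 3.

3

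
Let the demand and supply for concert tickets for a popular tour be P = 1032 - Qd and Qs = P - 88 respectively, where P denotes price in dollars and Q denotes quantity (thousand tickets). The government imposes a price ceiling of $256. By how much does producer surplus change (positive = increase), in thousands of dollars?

Rearranging demand gives Qd = 1032 - P. Without the control the market clears where 1032 - P = P - 88, i.e. P* = 560 and Q* = 472.
The ceiling of 256 is below the equilibrium price 560, so it binds.
At P = 256: Qd = 1032 - 256 = 776 and Qs = 256 - 88 = 168.
Producer surplus without the control is ½ · (560 - 88) · 472 = 111392.
With the ceiling, producers sell 168 units at 256, so PS = ½ · (256 - 88) · 168 = 14112.
Change in producer surplus = 14112 - 111392 = -97280.

-97280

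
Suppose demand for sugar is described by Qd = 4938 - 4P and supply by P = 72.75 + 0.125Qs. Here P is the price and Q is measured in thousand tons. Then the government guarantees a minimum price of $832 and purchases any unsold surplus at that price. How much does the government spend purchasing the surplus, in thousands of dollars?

Rearranging supply gives Qs = 8P - 582. Equilibrium: 4938 - 4P = 8P - 582, so 5520 = 12P and P* = 460, Q* = 3098.
Because the floor (832) lies above the market-clearing price, it is binding.
At P = 832: Qd = 4938 - 4·832 = 1610 and Qs = 8·832 - 582 = 6074.
Surplus = Qs - Qd = 4464.
Government expenditure = surplus × support price = 4464 × 832 = 3714048.

3714048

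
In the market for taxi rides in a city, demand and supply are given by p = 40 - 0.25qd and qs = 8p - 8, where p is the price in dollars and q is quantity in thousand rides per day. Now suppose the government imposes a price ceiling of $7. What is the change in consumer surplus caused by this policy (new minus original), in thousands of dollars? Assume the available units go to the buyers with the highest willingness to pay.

Rearranging demand gives qd = 160 - 4p. Setting quantity demanded equal to quantity supplied, 160 - 4p = 8p - 8, gives p* = 14 and q* = 104.
The ceiling of 7 is below the equilibrium price 14, so it binds.
At p = 7: qd = 160 - 4·7 = 132 and qs = 8·7 - 8 = 48.
Consumer surplus without the control is ½ · (40 - 14) · 104 = 1352.
With the ceiling, 48 units are sold at 7 (assume they go to the highest-value buyers). The demand price at q = 48 is 28, so CS = ½ · [(40 - 7) + (28 - 7)] · 48 = 1296.
Change in consumer surplus = 1296 - 1352 = -56.

-56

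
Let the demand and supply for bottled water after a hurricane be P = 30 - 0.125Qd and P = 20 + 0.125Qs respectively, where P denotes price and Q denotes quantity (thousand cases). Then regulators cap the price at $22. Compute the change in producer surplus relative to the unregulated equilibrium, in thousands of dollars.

Rearranging demand gives Qd = 240 - 8P; rearranging supply gives Qs = 8P - 160. Setting quantity demanded equal to quantity supplied, 240 - 8P = 8P - 160, gives P* = 25 and Q* = 40.
Since 22 < 25, the ceiling is binding.
At P = 22: Qd = 240 - 8·22 = 64 and Qs = 8·22 - 160 = 16.
Producer surplus without the control is ½ · (25 - 20) · 40 = 100.
With the ceiling, producers sell 16 units at 22, so PS = ½ · (22 - 20) · 16 = 16.
Change in producer surplus = 16 - 100 = -84.

-84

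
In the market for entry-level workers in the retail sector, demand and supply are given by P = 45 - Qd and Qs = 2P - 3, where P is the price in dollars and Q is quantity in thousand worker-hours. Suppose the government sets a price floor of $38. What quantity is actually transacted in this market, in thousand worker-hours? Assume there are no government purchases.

7

Rearranging demand gives Qd = 45 - P. Setting quantity demanded equal to quantity supplied, 45 - P = 2P - 3, gives P* = 16 and Q* = 29.
Because the floor (38) lies above the market-clearing price, it is binding.
At P = 38: Qd = 45 - 38 = 7 and Qs = 2·38 - 3 = 73.
The quantity actually transacted is the short side, demand: 7.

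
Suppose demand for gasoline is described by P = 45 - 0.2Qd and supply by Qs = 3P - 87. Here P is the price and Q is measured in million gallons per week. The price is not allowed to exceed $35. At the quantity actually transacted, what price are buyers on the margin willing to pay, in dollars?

41.4

Rearranging demand gives Qd = 225 - 5P. In a free market, 225 - 5P = 3P - 87 gives the equilibrium P* = 39, Q* = 30.
Since 35 < 39, the ceiling is binding.
At P = 35: Qd = 225 - 5·35 = 50 and Qs = 3·35 - 87 = 18.
Only 18 units reach the market. On the demand curve, the marginal buyer's willingness to pay at Q = 18 is (225 - 18)/5 = 41.4.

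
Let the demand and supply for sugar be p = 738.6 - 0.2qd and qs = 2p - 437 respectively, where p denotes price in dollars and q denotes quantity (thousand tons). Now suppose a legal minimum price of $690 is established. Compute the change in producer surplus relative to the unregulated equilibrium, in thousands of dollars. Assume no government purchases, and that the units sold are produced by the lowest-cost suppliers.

-38200

Rearranging demand gives qd = 3693 - 5p. In a free market, 3693 - 5p = 2p - 437 gives the equilibrium p* = 590, q* = 743.
Because the floor (690) lies above the market-clearing price, it is binding.
At p = 690: qd = 3693 - 5·690 = 243 and qs = 2·690 - 437 = 943.
Producer surplus without the control is ½ · (590 - 218.5) · 743 = 138012.25.
With the floor, 243 units are sold at 690. The supply price at q = 243 is 340, so PS = ½ · [(690 - 218.5) + (690 - 340)] · 243 = 99812.25.
Change in producer surplus = 99812.25 - 138012.25 = -38200.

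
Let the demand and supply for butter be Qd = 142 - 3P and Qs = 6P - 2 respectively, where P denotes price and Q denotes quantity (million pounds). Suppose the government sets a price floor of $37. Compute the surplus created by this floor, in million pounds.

Equilibrium: 142 - 3P = 6P - 2, so 144 = 9P and P* = 16, Q* = 94.
Because the floor (37) lies above the market-clearing price, it is binding.
At P = 37: Qd = 142 - 3·37 = 31 and Qs = 6·37 - 2 = 220.
Surplus = Qs - Qd = 220 - 31 = 189.

189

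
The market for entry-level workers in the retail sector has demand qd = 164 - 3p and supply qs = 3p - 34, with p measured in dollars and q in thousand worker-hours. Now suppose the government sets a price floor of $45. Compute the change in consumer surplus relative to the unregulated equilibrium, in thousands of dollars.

-564

In a free market, 164 - 3p = 3p - 34 gives the equilibrium p* = 33, q* = 65.
The floor of 45 is above the equilibrium price 33, so it binds.
At p = 45: qd = 164 - 3·45 = 29 and qs = 3·45 - 34 = 101.
Consumer surplus without the control is ½ · (164/3 - 33) · 65 = 4225/6.
With the floor, consumers buy 29 units at 45, so CS = ½ · (164/3 - 45) · 29 = 841/6.
Change in consumer surplus = 841/6 - 4225/6 = -564.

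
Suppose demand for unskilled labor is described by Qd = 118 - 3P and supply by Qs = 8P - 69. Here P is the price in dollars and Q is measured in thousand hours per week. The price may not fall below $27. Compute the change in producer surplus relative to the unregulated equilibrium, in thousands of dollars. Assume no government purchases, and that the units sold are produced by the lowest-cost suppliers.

313.75

Without the control the market clears where 118 - 3P = 8P - 69, i.e. P* = 17 and Q* = 67.
Because the floor (27) lies above the market-clearing price, it is binding.
At P = 27: Qd = 118 - 3·27 = 37 and Qs = 8·27 - 69 = 147.
Producer surplus without the control is ½ · (17 - 8.625) · 67 = 280.5625.
With the floor, 37 units are sold at 27. The supply price at Q = 37 is 13.25, so PS = ½ · [(27 - 8.625) + (27 - 13.25)] · 37 = 594.3125.
Change in producer surplus = 594.3125 - 280.5625 = 313.75.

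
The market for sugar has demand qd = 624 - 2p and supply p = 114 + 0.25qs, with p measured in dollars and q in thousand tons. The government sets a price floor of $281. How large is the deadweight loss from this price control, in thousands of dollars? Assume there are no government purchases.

Rearranging supply gives qs = 4p - 456. Without the control the market clears where 624 - 2p = 4p - 456, i.e. p* = 180 and q* = 264.
Because the floor (281) lies above the market-clearing price, it is binding.
At p = 281: qd = 624 - 2·281 = 62 and qs = 4·281 - 456 = 668.
Quantity traded falls to 62. At q = 62 the demand price is (624 - 62)/2 = 281 and the supply price is (456 + 62)/4 = 129.5.
Deadweight loss = ½ · (281 - 129.5) · (264 - 62) = ½ · 151.5 · 202 = 15301.5.

15301.5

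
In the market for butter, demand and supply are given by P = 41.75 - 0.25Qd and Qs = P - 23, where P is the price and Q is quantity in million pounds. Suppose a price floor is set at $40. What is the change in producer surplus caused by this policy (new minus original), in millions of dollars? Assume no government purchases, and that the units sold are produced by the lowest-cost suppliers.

-18

Rearranging demand gives Qd = 167 - 4P. Setting quantity demanded equal to quantity supplied, 167 - 4P = P - 23, gives P* = 38 and Q* = 15.
The floor of 40 is above the equilibrium price 38, so it binds.
At P = 40: Qd = 167 - 4·40 = 7 and Qs = 40 - 23 = 17.
Producer surplus without the control is ½ · (38 - 23) · 15 = 112.5.
With the floor, 7 units are sold at 40. The supply price at Q = 7 is 30, so PS = ½ · [(40 - 23) + (40 - 30)] · 7 = 94.5.
Change in producer surplus = 94.5 - 112.5 = -18.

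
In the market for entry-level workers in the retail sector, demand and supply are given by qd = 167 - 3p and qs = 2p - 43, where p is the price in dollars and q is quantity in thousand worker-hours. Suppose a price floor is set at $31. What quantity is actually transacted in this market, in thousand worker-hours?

Equilibrium: 167 - 3p = 2p - 43, so 210 = 5p and p* = 42, q* = 41.
The floor of 31 is below the equilibrium price 42, so it is not binding; the market clears at p* = 42, q* = 41.

41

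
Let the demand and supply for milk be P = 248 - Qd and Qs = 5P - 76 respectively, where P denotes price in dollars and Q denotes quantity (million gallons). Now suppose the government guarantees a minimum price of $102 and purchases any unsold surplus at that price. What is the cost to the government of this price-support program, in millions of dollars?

Rearranging demand gives Qd = 248 - P. Setting quantity demanded equal to quantity supplied, 248 - P = 5P - 76, gives P* = 54 and Q* = 194.
Because the floor (102) lies above the market-clearing price, it is binding.
At P = 102: Qd = 248 - 102 = 146 and Qs = 5·102 - 76 = 434.
Surplus = Qs - Qd = 288.
Government expenditure = surplus × support price = 288 × 102 = 29376.

29376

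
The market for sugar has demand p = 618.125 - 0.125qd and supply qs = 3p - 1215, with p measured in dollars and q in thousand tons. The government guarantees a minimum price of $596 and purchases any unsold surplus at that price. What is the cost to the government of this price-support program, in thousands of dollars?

Rearranging demand gives qd = 4945 - 8p. Without the control the market clears where 4945 - 8p = 3p - 1215, i.e. p* = 560 and q* = 465.
Because the floor (596) lies above the market-clearing price, it is binding.
At p = 596: qd = 4945 - 8·596 = 177 and qs = 3·596 - 1215 = 573.
Surplus = qs - qd = 396.
Government expenditure = surplus × support price = 396 × 596 = 236016.

236016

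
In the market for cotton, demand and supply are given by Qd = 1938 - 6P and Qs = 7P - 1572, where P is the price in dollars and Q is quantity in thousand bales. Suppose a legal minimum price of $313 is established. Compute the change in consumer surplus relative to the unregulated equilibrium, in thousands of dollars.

Equilibrium: 1938 - 6P = 7P - 1572, so 3510 = 13P and P* = 270, Q* = 318.
The floor of 313 is above the equilibrium price 270, so it binds.
At P = 313: Qd = 1938 - 6·313 = 60 and Qs = 7·313 - 1572 = 619.
Consumer surplus without the control is ½ · (323 - 270) · 318 = 8427.
With the floor, consumers buy 60 units at 313, so CS = ½ · (323 - 313) · 60 = 300.
Change in consumer surplus = 300 - 8427 = -8127.

-8127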